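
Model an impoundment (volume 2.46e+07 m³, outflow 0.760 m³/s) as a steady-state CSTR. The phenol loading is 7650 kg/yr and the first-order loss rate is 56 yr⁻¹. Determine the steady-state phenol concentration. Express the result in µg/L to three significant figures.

Outflow Q = 0.760 m³/s × 3.156e+07 s/yr = 2.398e+07 m³/yr.
Steady-state CSTR mass balance: W = Q·C + k·V·C, so C = W/(Q + kV).
Q + kV = 2.398e+07 + 56·2.46e+07 = 1.402e+09 m³/yr.
C = 7650/1.402e+09 = 5.458e-06 kg/m³ = 0.005458 mg/L = 5.458 µg/L.

5.46 µg/L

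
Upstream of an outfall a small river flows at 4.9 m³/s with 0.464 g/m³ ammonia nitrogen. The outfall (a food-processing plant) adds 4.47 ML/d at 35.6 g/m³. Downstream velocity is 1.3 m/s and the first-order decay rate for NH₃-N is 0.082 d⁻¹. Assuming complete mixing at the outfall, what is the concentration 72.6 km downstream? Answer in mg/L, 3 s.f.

4.47 ML/d = 0.05174 m³/s.
After complete mixing, C₀ = (0.05174·35.6 + 4.9·0.464) / 4.952 = 0.8311 mg/L.
Travel time t = 7.26e+04 m / 1.3 m/s = 5.585e+04 s = 0.6464 d.
C = 0.8311·exp(−0.082·0.6464) = 0.8311·0.9484 = 0.7882 mg/L.

0.788 mg/L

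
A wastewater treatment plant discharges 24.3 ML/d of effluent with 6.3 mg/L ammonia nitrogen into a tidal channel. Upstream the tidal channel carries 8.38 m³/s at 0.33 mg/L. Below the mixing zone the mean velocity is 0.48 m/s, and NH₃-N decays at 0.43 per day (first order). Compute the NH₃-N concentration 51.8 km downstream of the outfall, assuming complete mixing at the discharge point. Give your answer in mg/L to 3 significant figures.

0.306 mg/L

24.3 ML/d = 0.2812 m³/s.
After complete mixing, C₀ = (0.2812·6.3 + 8.38·0.33) / 8.661 = 0.5239 mg/L.
Travel time t = 5.18e+04 m / 0.48 m/s = 1.079e+05 s = 1.249 d.
C = 0.5239·exp(−0.43·1.249) = 0.5239·0.5844 = 0.3062 mg/L.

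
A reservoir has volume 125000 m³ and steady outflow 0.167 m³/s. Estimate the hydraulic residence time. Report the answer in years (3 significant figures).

0.0237 yr

Q = 0.167 m³/s × 3.156e+07 s/yr = 5.27e+06 m³/yr.
Hydraulic residence time τ = V/Q = 125000/5.27e+06 = 0.02372 yr.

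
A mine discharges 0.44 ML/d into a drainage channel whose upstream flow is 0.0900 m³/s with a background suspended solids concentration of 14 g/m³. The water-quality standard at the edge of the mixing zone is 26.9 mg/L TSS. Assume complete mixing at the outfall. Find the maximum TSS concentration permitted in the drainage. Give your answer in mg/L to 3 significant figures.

0.44 ML/d = 0.005093 m³/s.
Mass balance: 26.9·0.09509 = 0.005093·Cₑ + 0.09·14.
Cₑ = (2.558 − 1.26) / 0.005093 = 254.9 mg/L.

255 mg/L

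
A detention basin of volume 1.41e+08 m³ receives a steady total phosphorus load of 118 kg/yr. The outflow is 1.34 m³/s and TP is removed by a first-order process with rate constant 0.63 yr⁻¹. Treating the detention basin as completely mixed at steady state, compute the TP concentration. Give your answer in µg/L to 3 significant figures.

Outflow Q = 1.34 m³/s × 3.156e+07 s/yr = 4.229e+07 m³/yr.
Steady-state CSTR mass balance: W = Q·C + k·V·C, so C = W/(Q + kV).
Q + kV = 4.229e+07 + 0.63·1.41e+08 = 1.311e+08 m³/yr.
C = 118/1.311e+08 = 9e-07 kg/m³ = 0.0009 mg/L = 0.9 µg/L.

0.900 µg/L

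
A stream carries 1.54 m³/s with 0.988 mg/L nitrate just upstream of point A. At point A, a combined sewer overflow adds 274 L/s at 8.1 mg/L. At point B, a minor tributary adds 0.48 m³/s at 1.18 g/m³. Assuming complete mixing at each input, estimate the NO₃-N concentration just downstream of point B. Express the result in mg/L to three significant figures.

1.88 mg/L

274 L/s = 0.274 m³/s.
After input A: C = (1.54·0.988 + 0.274·8.1) / 1.814 = 2.062 mg/L.
After input B: C = (1.814·2.062 + 0.48·1.18) / 2.294 = 1.878 mg/L.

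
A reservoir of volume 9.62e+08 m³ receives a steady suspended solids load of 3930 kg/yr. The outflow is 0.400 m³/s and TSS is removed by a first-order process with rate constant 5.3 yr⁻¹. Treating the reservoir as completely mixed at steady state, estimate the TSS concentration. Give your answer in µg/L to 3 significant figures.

Outflow Q = 0.400 m³/s × 3.156e+07 s/yr = 1.262e+07 m³/yr.
Steady-state CSTR mass balance: W = Q·C + k·V·C, so C = W/(Q + kV).
Q + kV = 1.262e+07 + 5.3·9.62e+08 = 5.111e+09 m³/yr.
C = 3930/5.111e+09 = 7.689e-07 kg/m³ = 0.0007689 mg/L = 0.7689 µg/L.

0.769 µg/L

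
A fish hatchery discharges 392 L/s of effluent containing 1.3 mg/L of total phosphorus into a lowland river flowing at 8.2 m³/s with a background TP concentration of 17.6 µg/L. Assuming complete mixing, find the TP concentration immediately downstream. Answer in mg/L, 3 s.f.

0.0761 mg/L

392 L/s = 0.392 m³/s.
17.6 µg/L = 0.0176 mg/L.
By mass balance at complete mixing, C = (0.392·1.3 + 8.2·0.0176) / (0.392 + 8.2) = 0.6539/8.592 = 0.07611 mg/L.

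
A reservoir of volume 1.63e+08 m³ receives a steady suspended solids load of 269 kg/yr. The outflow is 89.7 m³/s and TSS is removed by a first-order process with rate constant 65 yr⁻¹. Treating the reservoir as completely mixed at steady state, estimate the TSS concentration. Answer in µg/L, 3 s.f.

Outflow Q = 89.7 m³/s × 3.156e+07 s/yr = 2.831e+09 m³/yr.
Steady-state CSTR mass balance: W = Q·C + k·V·C, so C = W/(Q + kV).
Q + kV = 2.831e+09 + 65·1.63e+08 = 1.343e+10 m³/yr.
C = 269/1.343e+10 = 2.004e-08 kg/m³ = 2.004e-05 mg/L = 0.02004 µg/L.

0.0200 µg/L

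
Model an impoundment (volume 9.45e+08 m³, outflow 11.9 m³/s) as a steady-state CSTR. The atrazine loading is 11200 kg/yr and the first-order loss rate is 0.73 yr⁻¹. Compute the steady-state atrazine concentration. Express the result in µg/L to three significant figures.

10.5 µg/L

Outflow Q = 11.9 m³/s × 3.156e+07 s/yr = 3.755e+08 m³/yr.
Steady-state CSTR mass balance: W = Q·C + k·V·C, so C = W/(Q + kV).
Q + kV = 3.755e+08 + 0.73·9.45e+08 = 1.065e+09 m³/yr.
C = 11200/1.065e+09 = 1.051e-05 kg/m³ = 0.01051 mg/L = 10.51 µg/L.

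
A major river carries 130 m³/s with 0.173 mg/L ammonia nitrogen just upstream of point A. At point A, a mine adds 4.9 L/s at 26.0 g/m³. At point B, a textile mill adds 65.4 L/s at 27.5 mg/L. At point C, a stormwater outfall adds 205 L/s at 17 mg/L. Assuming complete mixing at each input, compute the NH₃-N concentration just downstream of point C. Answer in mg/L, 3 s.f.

0.214 mg/L

4.9 L/s = 0.0049 m³/s.
After input A: C = (130·0.173 + 0.0049·26) / 130 = 0.174 mg/L.
65.4 L/s = 0.0654 m³/s.
After input B: C = (130·0.174 + 0.0654·27.5) / 130.1 = 0.1877 mg/L.
205 L/s = 0.205 m³/s.
After input C: C = (130.1·0.1877 + 0.205·17) / 130.3 = 0.2142 mg/L.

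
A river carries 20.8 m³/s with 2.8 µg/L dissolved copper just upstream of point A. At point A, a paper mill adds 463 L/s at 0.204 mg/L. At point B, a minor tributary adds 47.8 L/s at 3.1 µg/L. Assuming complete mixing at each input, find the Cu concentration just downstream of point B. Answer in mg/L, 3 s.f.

0.00717 mg/L

2.8 µg/L = 0.0028 mg/L.
463 L/s = 0.463 m³/s.
After input A: C = (20.8·0.0028 + 0.463·0.204) / 21.26 = 0.007181 mg/L.
47.8 L/s = 0.0478 m³/s.
3.1 µg/L = 0.0031 mg/L.
After input B: C = (21.26·0.007181 + 0.0478·0.0031) / 21.31 = 0.007172 mg/L.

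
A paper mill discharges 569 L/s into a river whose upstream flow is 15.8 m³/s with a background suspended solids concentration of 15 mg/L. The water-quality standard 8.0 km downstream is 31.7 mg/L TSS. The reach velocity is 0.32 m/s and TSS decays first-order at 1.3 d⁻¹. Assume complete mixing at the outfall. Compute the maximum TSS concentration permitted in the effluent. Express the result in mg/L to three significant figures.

912 mg/L

569 L/s = 0.569 m³/s.
Travel time to the compliance point: t = 8000/0.32 = 2.5e+04 s = 0.2894 d; decay factor exp(−1.3·0.2894) = 0.6865.
So the concentration just after mixing may be at most 31.7/0.6865 = 46.18 mg/L.
Mass balance: 46.18·16.37 = 0.569·Cₑ + 15.8·15.
Cₑ = (755.9 − 237) / 0.569 = 911.9 mg/L.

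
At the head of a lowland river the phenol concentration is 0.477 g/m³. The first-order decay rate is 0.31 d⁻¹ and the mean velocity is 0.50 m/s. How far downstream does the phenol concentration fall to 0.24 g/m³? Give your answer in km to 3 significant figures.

95.7 km

From C = C₀·e^(−kt), t = ln(C₀/C)/k = ln(0.477/0.24)/0.31 = 0.6869/0.31 = 2.216 d.
Distance = v·t = 0.50 m/s × 1.914e+05 s = 9.572e+04 m = 95.72 km.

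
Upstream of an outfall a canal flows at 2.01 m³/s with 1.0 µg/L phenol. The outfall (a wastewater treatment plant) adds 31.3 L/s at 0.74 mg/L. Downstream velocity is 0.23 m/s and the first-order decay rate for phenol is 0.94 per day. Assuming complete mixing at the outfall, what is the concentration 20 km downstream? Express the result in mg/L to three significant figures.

0.00479 mg/L

31.3 L/s = 0.0313 m³/s.
1.0 µg/L = 0.001 mg/L.
After complete mixing, C₀ = (0.0313·0.74 + 2.01·0.001) / 2.041 = 0.01233 mg/L.
Travel time t = 2e+04 m / 0.23 m/s = 8.696e+04 s = 1.006 d.
C = 0.01233·exp(−0.94·1.006) = 0.01233·0.3883 = 0.004788 mg/L.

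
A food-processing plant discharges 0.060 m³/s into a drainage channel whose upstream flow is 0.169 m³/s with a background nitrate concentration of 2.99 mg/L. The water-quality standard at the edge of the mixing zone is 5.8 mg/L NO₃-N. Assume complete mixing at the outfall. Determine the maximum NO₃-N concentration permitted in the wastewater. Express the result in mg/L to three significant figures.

13.7 mg/L

Mass balance: 5.8·0.229 = 0.06·Cₑ + 0.169·2.99.
Cₑ = (1.328 − 0.5053) / 0.06 = 13.71 mg/L.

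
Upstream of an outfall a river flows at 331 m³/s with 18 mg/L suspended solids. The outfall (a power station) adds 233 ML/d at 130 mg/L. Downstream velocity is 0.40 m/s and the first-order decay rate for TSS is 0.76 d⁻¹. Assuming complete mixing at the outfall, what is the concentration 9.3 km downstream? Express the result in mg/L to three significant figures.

15.4 mg/L

233 ML/d = 2.697 m³/s.
After complete mixing, C₀ = (2.697·130 + 331·18) / 333.7 = 18.91 mg/L.
Travel time t = 9300 m / 0.40 m/s = 2.325e+04 s = 0.2691 d.
C = 18.91·exp(−0.76·0.2691) = 18.91·0.815 = 15.41 mg/L.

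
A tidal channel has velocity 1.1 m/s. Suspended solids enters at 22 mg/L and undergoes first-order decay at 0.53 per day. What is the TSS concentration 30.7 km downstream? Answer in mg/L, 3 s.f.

Travel time t = 30.7 km / 1.1 m/s = 3.07e+04/1.1 = 2.791e+04 s = 0.323 d.
First-order decay: C = 22·exp(−0.53·0.323) = 22·0.8427 = 18.54 mg/L.

18.5 mg/L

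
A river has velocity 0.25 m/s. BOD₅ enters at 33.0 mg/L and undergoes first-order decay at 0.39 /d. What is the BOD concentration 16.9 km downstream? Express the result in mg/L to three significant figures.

Travel time t = 16.9 km / 0.25 m/s = 1.69e+04/0.25 = 6.76e+04 s = 0.7824 d.
First-order decay: C = 33.0·exp(−0.39·0.7824) = 33.0·0.737 = 24.32 mg/L.

24.3 mg/L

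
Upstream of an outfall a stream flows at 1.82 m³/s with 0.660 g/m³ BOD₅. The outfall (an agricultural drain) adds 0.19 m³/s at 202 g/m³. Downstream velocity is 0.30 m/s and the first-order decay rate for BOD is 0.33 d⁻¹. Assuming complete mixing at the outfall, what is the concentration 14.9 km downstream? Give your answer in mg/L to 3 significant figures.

16.3 mg/L

After complete mixing, C₀ = (0.19·202 + 1.82·0.66) / 2.01 = 19.69 mg/L.
Travel time t = 1.49e+04 m / 0.30 m/s = 4.967e+04 s = 0.5748 d.
C = 19.69·exp(−0.33·0.5748) = 19.69·0.8272 = 16.29 mg/L.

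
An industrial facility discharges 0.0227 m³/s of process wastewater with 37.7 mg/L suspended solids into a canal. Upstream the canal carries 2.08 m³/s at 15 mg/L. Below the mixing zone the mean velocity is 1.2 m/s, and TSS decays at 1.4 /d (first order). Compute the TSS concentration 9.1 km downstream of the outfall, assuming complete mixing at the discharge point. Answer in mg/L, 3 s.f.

13.5 mg/L

After complete mixing, C₀ = (0.0227·37.7 + 2.08·15) / 2.103 = 15.25 mg/L.
Travel time t = 9100 m / 1.2 m/s = 7583 s = 0.08777 d.
C = 15.25·exp(−1.4·0.08777) = 15.25·0.8844 = 13.48 mg/L.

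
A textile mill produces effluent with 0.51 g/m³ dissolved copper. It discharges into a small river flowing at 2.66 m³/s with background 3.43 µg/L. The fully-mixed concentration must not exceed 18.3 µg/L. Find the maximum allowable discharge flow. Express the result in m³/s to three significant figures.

3.43 µg/L = 0.00343 mg/L.
18.3 µg/L = 0.0183 mg/L.
Mass balance at complete mixing: C_std·(Q_w + Q_r) = Q_w·C_e + Q_r·C_b.
Rearranging, Q_w = Q_r·(C_std − C_b)/(C_e − C_std) = 2.66·(0.0183 − 0.00343) / (0.51 − 0.0183) = 0.08044 m³/s.

0.0804 m³/s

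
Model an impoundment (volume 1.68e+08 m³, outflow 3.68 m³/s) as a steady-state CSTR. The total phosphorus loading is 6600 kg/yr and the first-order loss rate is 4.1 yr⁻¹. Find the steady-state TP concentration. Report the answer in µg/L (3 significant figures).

Outflow Q = 3.68 m³/s × 3.156e+07 s/yr = 1.161e+08 m³/yr.
Steady-state CSTR mass balance: W = Q·C + k·V·C, so C = W/(Q + kV).
Q + kV = 1.161e+08 + 4.1·1.68e+08 = 8.049e+08 m³/yr.
C = 6600/8.049e+08 = 8.199e-06 kg/m³ = 0.008199 mg/L = 8.199 µg/L.

8.20 µg/L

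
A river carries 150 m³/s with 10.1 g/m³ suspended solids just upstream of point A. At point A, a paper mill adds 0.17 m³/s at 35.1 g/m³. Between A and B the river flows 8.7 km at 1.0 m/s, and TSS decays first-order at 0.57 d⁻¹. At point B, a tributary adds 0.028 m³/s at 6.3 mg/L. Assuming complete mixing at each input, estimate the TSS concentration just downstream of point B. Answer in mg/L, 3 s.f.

After input A: C = (150·10.1 + 0.17·35.1) / 150.2 = 10.13 mg/L.
Over the 8.7 km reach to input B (t = 8700 s = 0.1007 d), decay gives C = 10.13·exp(−0.57·0.1007) = 9.563 mg/L.
After input B: C = (150.2·9.563 + 0.028·6.3) / 150.2 = 9.563 mg/L.

9.56 mg/L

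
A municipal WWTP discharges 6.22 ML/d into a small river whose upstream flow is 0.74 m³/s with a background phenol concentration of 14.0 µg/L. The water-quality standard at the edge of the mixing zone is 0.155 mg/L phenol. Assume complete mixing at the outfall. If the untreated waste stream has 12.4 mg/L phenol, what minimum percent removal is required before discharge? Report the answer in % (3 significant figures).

6.22 ML/d = 0.07199 m³/s.
14.0 µg/L = 0.014 mg/L.
Mass balance: 0.155·0.812 = 0.07199·Cₑ + 0.74·0.014.
Cₑ = (0.1259 − 0.01036) / 0.07199 = 1.604 mg/L.
Required removal = 1 − 1.604/12.4 = 87.06 %.

87.1 %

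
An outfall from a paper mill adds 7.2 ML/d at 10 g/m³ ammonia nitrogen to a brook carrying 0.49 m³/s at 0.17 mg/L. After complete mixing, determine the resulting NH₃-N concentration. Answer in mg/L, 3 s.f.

1.60 mg/L

7.2 ML/d = 0.08333 m³/s.
By mass balance at complete mixing, C = (0.08333·10 + 0.49·0.17) / (0.08333 + 0.49) = 0.9166/0.5733 = 1.599 mg/L.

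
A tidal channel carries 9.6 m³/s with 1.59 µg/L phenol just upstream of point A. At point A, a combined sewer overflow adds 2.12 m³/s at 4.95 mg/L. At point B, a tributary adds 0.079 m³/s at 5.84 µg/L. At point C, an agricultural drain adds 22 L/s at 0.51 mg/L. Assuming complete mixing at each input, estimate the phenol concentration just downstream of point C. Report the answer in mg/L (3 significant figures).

0.890 mg/L

1.59 µg/L = 0.00159 mg/L.
After input A: C = (9.6·0.00159 + 2.12·4.95) / 11.72 = 0.8967 mg/L.
5.84 µg/L = 0.00584 mg/L.
After input B: C = (11.72·0.8967 + 0.079·0.00584) / 11.8 = 0.8907 mg/L.
22 L/s = 0.022 m³/s.
After input C: C = (11.8·0.8907 + 0.022·0.51) / 11.82 = 0.89 mg/L.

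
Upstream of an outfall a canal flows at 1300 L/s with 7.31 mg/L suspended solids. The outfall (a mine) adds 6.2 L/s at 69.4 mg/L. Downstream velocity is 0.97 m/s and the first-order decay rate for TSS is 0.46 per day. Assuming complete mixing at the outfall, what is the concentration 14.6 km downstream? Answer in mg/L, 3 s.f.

7.02 mg/L

6.2 L/s = 0.0062 m³/s.
1300 L/s = 1.3 m³/s.
After complete mixing, C₀ = (0.0062·69.4 + 1.3·7.31) / 1.306 = 7.605 mg/L.
Travel time t = 1.46e+04 m / 0.97 m/s = 1.505e+04 s = 0.1742 d.
C = 7.605·exp(−0.46·0.1742) = 7.605·0.923 = 7.019 mg/L.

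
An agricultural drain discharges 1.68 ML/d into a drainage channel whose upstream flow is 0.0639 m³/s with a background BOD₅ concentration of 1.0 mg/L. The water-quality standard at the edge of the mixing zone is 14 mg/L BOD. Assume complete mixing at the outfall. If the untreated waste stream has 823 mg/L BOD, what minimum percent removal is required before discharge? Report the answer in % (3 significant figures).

93.1 %

1.68 ML/d = 0.01944 m³/s.
Mass balance: 14·0.08334 = 0.01944·Cₑ + 0.0639·1.
Cₑ = (1.167 − 0.0639) / 0.01944 = 56.72 mg/L.
Required removal = 1 − 56.72/823 = 93.11 %.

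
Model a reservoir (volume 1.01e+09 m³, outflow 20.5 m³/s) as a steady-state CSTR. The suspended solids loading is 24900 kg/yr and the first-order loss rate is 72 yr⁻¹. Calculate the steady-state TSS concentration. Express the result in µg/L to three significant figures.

Outflow Q = 20.5 m³/s × 3.156e+07 s/yr = 6.469e+08 m³/yr.
Steady-state CSTR mass balance: W = Q·C + k·V·C, so C = W/(Q + kV).
Q + kV = 6.469e+08 + 72·1.01e+09 = 7.337e+10 m³/yr.
C = 24900/7.337e+10 = 3.394e-07 kg/m³ = 0.0003394 mg/L = 0.3394 µg/L.

0.339 µg/L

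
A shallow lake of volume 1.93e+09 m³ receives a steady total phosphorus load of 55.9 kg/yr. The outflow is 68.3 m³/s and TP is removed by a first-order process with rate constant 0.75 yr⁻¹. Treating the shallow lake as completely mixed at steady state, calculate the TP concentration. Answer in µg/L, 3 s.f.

Outflow Q = 68.3 m³/s × 3.156e+07 s/yr = 2.155e+09 m³/yr.
Steady-state CSTR mass balance: W = Q·C + k·V·C, so C = W/(Q + kV).
Q + kV = 2.155e+09 + 0.75·1.93e+09 = 3.603e+09 m³/yr.
C = 55.9/3.603e+09 = 1.552e-08 kg/m³ = 1.552e-05 mg/L = 0.01552 µg/L.

0.0155 µg/L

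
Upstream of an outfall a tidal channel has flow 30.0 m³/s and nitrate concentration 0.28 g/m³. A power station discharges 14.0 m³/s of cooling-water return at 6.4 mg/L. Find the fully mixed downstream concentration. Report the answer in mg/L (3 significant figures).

2.23 mg/L

By mass balance at complete mixing, C = (14·6.4 + 30·0.28) / (14 + 30) = 98/44 = 2.227 mg/L.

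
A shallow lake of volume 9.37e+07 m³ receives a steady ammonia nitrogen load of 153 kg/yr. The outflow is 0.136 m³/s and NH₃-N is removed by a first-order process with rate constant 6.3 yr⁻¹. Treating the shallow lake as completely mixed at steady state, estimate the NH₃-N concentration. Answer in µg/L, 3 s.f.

0.257 µg/L

Outflow Q = 0.136 m³/s × 3.156e+07 s/yr = 4.292e+06 m³/yr.
Steady-state CSTR mass balance: W = Q·C + k·V·C, so C = W/(Q + kV).
Q + kV = 4.292e+06 + 6.3·9.37e+07 = 5.946e+08 m³/yr.
C = 153/5.946e+08 = 2.573e-07 kg/m³ = 0.0002573 mg/L = 0.2573 µg/L.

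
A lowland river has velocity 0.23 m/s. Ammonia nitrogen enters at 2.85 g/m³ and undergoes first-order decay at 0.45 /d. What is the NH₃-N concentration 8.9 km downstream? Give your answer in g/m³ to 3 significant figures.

Travel time t = 8.9 km / 0.23 m/s = 8900/0.23 = 3.87e+04 s = 0.4479 d.
First-order decay: C = 2.85·exp(−0.45·0.4479) = 2.85·0.8175 = 2.33 g/m³.

2.33 g/m³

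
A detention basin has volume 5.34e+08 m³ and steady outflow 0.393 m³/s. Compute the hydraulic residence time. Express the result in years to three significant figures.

Q = 0.393 m³/s × 3.156e+07 s/yr = 1.24e+07 m³/yr.
Hydraulic residence time τ = V/Q = 5.34e+08/1.24e+07 = 43.06 yr.

43.1 yr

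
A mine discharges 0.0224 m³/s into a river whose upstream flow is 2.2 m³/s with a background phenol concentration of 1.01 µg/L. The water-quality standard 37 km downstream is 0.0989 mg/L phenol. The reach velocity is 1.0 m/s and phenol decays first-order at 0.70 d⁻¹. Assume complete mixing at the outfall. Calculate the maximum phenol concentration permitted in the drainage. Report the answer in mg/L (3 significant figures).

13.1 mg/L

1.01 µg/L = 0.00101 mg/L.
Travel time to the compliance point: t = 3.7e+04/1.0 = 3.7e+04 s = 0.4282 d; decay factor exp(−0.70·0.4282) = 0.741.
So the concentration just after mixing may be at most 0.0989/0.741 = 0.1335 mg/L.
Mass balance: 0.1335·2.222 = 0.0224·Cₑ + 2.2·0.00101.
Cₑ = (0.2966 − 0.002222) / 0.0224 = 13.14 mg/L.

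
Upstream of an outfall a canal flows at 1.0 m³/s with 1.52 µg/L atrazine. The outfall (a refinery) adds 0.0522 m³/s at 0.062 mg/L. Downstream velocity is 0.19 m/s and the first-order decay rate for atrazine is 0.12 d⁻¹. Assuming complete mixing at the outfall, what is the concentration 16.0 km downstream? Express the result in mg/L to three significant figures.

1.52 µg/L = 0.00152 mg/L.
After complete mixing, C₀ = (0.0522·0.062 + 1·0.00152) / 1.052 = 0.00452 mg/L.
Travel time t = 1.6e+04 m / 0.19 m/s = 8.421e+04 s = 0.9747 d.
C = 0.00452·exp(−0.12·0.9747) = 0.00452·0.8896 = 0.004021 mg/L.

0.00402 mg/L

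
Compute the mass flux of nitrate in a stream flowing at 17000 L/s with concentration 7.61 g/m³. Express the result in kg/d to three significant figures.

11200 kg/d

17000 L/s = 17 m³/s.
Mass flux = Q·C = 17 m³/s × 7.61 g/m³ = 129.4 g/s.
= 129.4 g/s × 86.4 = 1.118e+04 kg/d.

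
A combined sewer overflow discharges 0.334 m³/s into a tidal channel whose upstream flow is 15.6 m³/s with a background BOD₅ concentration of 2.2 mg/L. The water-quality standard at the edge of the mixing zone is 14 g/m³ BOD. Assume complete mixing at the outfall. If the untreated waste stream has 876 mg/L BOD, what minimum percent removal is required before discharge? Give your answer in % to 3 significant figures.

Mass balance: 14·15.93 = 0.334·Cₑ + 15.6·2.2.
Cₑ = (223.1 − 34.32) / 0.334 = 565.1 mg/L.
Required removal = 1 − 565.1/876 = 35.49 %.

35.5 %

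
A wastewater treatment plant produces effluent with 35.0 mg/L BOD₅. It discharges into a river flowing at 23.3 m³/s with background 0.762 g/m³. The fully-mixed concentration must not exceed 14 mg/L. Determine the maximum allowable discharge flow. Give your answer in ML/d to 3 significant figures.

Mass balance at complete mixing: C_std·(Q_w + Q_r) = Q_w·C_e + Q_r·C_b.
Rearranging, Q_w = Q_r·(C_std − C_b)/(C_e − C_std) = 23.3·(14 − 0.762) / (35 − 14) = 14.69 m³/s.
= 1269 ML/d.

1270 ML/d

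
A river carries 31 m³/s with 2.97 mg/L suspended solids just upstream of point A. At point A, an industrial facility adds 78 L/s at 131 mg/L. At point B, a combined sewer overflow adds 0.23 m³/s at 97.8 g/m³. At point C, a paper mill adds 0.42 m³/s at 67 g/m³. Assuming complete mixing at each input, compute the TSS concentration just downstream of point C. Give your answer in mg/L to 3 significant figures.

78 L/s = 0.078 m³/s.
After input A: C = (31·2.97 + 0.078·131) / 31.08 = 3.291 mg/L.
After input B: C = (31.08·3.291 + 0.23·97.8) / 31.31 = 3.986 mg/L.
After input C: C = (31.31·3.986 + 0.42·67) / 31.73 = 4.82 mg/L.

4.82 mg/L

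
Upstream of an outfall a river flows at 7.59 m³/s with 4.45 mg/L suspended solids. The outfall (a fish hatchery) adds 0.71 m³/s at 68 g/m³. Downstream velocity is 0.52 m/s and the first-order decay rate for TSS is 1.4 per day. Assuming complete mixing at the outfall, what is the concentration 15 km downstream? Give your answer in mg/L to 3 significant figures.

After complete mixing, C₀ = (0.71·68 + 7.59·4.45) / 8.3 = 9.886 mg/L.
Travel time t = 1.5e+04 m / 0.52 m/s = 2.885e+04 s = 0.3339 d.
C = 9.886·exp(−1.4·0.3339) = 9.886·0.6266 = 6.195 mg/L.

6.19 mg/L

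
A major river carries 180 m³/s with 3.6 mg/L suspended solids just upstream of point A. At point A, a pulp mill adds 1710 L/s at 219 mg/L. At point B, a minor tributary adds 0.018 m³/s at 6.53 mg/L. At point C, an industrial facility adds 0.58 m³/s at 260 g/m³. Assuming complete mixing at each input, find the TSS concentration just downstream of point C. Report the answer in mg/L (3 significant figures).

6.44 mg/L

1710 L/s = 1.71 m³/s.
After input A: C = (180·3.6 + 1.71·219) / 181.7 = 5.627 mg/L.
After input B: C = (181.7·5.627 + 0.018·6.53) / 181.7 = 5.627 mg/L.
After input C: C = (181.7·5.627 + 0.58·260) / 182.3 = 6.436 mg/L.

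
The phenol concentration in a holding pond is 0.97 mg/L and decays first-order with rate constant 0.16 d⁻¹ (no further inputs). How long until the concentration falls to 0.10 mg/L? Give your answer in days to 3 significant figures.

14.2 d

t = ln(C₀/C)/k = ln(0.97/0.10)/0.16 = 2.272/0.16 = 14.2 d.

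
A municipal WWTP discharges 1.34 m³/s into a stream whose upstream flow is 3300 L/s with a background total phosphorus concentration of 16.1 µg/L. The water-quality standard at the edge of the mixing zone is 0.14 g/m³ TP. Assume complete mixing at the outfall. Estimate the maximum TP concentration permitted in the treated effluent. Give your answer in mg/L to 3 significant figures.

3300 L/s = 3.3 m³/s.
16.1 µg/L = 0.0161 mg/L.
Mass balance: 0.14·4.64 = 1.34·Cₑ + 3.3·0.0161.
Cₑ = (0.6496 − 0.05313) / 1.34 = 0.4451 mg/L.

0.445 mg/L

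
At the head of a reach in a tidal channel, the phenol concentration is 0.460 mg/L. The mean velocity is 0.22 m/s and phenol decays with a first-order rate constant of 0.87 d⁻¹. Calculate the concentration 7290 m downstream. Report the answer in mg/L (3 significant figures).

Travel time t = 7290 m / 0.22 m/s = 7290/0.22 = 3.314e+04 s = 0.3835 d.
First-order decay: C = 0.460·exp(−0.87·0.3835) = 0.460·0.7163 = 0.3295 mg/L.

0.329 mg/L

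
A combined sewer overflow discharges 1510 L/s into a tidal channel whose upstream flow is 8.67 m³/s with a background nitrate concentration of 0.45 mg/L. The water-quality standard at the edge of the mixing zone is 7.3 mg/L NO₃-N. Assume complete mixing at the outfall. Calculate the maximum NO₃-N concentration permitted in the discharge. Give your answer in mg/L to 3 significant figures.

46.6 mg/L

1510 L/s = 1.51 m³/s.
Mass balance: 7.3·10.18 = 1.51·Cₑ + 8.67·0.45.
Cₑ = (74.31 − 3.901) / 1.51 = 46.63 mg/L.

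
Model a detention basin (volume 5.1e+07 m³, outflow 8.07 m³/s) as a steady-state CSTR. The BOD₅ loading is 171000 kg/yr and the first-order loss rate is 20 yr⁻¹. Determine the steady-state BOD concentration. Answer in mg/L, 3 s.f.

Outflow Q = 8.07 m³/s × 3.156e+07 s/yr = 2.547e+08 m³/yr.
Steady-state CSTR mass balance: W = Q·C + k·V·C, so C = W/(Q + kV).
Q + kV = 2.547e+08 + 20·5.1e+07 = 1.275e+09 m³/yr.
C = 171000/1.275e+09 = 0.0001342 kg/m³ = 0.1342 mg/L.

0.134 mg/L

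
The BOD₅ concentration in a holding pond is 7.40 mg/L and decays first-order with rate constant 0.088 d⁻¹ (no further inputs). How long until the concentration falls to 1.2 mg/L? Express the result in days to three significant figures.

20.7 d

t = ln(C₀/C)/k = ln(7.40/1.2)/0.088 = 1.819/0.088 = 20.67 d.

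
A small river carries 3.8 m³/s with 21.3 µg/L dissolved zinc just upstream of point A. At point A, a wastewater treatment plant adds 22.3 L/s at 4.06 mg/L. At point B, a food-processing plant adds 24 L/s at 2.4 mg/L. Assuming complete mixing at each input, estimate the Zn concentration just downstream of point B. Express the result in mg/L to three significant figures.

0.0596 mg/L

21.3 µg/L = 0.0213 mg/L.
22.3 L/s = 0.0223 m³/s.
After input A: C = (3.8·0.0213 + 0.0223·4.06) / 3.822 = 0.04486 mg/L.
24 L/s = 0.024 m³/s.
After input B: C = (3.822·0.04486 + 0.024·2.4) / 3.846 = 0.05956 mg/L.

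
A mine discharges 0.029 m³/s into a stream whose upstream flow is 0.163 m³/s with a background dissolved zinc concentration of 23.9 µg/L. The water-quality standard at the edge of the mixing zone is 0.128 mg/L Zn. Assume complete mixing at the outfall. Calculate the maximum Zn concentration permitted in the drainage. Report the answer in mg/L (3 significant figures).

0.713 mg/L

23.9 µg/L = 0.0239 mg/L.
Mass balance: 0.128·0.192 = 0.029·Cₑ + 0.163·0.0239.
Cₑ = (0.02458 − 0.003896) / 0.029 = 0.7131 mg/L.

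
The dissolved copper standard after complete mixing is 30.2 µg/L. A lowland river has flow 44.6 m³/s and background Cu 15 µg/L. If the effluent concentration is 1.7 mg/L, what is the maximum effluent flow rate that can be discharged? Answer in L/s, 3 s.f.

406 L/s

15 µg/L = 0.015 mg/L.
30.2 µg/L = 0.0302 mg/L.
Mass balance at complete mixing: C_std·(Q_w + Q_r) = Q_w·C_e + Q_r·C_b.
Rearranging, Q_w = Q_r·(C_std − C_b)/(C_e − C_std) = 44.6·(0.0302 − 0.015) / (1.7 − 0.0302) = 0.406 m³/s.
= 406 L/s.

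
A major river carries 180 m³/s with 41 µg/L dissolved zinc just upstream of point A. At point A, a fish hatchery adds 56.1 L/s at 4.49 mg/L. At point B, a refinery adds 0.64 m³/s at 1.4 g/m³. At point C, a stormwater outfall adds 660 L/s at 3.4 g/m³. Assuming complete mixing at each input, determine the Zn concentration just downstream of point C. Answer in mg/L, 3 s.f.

0.0594 mg/L

41 µg/L = 0.041 mg/L.
56.1 L/s = 0.0561 m³/s.
After input A: C = (180·0.041 + 0.0561·4.49) / 180.1 = 0.04239 mg/L.
After input B: C = (180.1·0.04239 + 0.64·1.4) / 180.7 = 0.04719 mg/L.
660 L/s = 0.66 m³/s.
After input C: C = (180.7·0.04719 + 0.66·3.4) / 181.4 = 0.0594 mg/L.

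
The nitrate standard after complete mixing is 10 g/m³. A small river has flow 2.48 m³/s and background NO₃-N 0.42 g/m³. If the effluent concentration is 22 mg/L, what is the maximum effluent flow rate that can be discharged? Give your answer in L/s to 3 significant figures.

Mass balance at complete mixing: C_std·(Q_w + Q_r) = Q_w·C_e + Q_r·C_b.
Rearranging, Q_w = Q_r·(C_std − C_b)/(C_e − C_std) = 2.48·(10 − 0.42) / (22 − 10) = 1.98 m³/s.
= 1980 L/s.

1980 L/s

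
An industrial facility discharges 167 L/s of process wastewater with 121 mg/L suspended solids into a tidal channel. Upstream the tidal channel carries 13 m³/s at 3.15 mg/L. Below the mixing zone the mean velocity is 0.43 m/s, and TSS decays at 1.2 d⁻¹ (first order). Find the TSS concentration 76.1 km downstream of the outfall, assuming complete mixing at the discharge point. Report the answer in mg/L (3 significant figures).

0.398 mg/L

167 L/s = 0.167 m³/s.
After complete mixing, C₀ = (0.167·121 + 13·3.15) / 13.17 = 4.645 mg/L.
Travel time t = 7.61e+04 m / 0.43 m/s = 1.77e+05 s = 2.048 d.
C = 4.645·exp(−1.2·2.048) = 4.645·0.08561 = 0.3976 mg/L.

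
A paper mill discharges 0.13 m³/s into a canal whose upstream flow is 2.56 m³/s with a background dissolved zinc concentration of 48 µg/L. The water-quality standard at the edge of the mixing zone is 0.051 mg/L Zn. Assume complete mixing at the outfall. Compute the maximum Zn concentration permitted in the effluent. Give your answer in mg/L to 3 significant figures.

48 µg/L = 0.048 mg/L.
Mass balance: 0.051·2.69 = 0.13·Cₑ + 2.56·0.048.
Cₑ = (0.1372 − 0.1229) / 0.13 = 0.1101 mg/L.

0.110 mg/L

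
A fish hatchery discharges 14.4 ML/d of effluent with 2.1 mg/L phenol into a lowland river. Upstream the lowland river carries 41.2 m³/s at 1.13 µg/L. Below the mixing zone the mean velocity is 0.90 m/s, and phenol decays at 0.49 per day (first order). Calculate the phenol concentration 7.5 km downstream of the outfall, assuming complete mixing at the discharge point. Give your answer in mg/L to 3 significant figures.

0.00914 mg/L

14.4 ML/d = 0.1667 m³/s.
1.13 µg/L = 0.00113 mg/L.
After complete mixing, C₀ = (0.1667·2.1 + 41.2·0.00113) / 41.37 = 0.009586 mg/L.
Travel time t = 7500 m / 0.90 m/s = 8333 s = 0.09645 d.
C = 0.009586·exp(−0.49·0.09645) = 0.009586·0.9538 = 0.009144 mg/L.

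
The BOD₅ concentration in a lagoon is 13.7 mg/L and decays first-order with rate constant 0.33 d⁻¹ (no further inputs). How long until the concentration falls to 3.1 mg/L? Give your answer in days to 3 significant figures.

4.50 d

t = ln(C₀/C)/k = ln(13.7/3.1)/0.33 = 1.486/0.33 = 4.503 d.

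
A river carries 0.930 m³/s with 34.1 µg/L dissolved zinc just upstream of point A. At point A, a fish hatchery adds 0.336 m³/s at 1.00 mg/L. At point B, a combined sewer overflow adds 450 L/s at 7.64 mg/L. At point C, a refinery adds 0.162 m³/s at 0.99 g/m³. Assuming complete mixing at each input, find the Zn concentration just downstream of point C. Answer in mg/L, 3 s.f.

34.1 µg/L = 0.0341 mg/L.
After input A: C = (0.93·0.0341 + 0.336·1) / 1.266 = 0.2905 mg/L.
450 L/s = 0.45 m³/s.
After input B: C = (1.266·0.2905 + 0.45·7.64) / 1.716 = 2.218 mg/L.
After input C: C = (1.716·2.218 + 0.162·0.99) / 1.878 = 2.112 mg/L.

2.11 mg/L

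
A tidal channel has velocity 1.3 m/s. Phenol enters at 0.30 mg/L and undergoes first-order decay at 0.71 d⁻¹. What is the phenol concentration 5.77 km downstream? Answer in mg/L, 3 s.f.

Travel time t = 5.77 km / 1.3 m/s = 5770/1.3 = 4438 s = 0.05137 d.
First-order decay: C = 0.30·exp(−0.71·0.05137) = 0.30·0.9642 = 0.2893 mg/L.

0.289 mg/L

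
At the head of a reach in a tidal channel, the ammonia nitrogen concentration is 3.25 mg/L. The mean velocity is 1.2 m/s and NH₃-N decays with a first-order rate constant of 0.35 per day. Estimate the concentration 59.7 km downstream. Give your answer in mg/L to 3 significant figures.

2.66 mg/L

Travel time t = 59.7 km / 1.2 m/s = 5.97e+04/1.2 = 4.975e+04 s = 0.5758 d.
First-order decay: C = 3.25·exp(−0.35·0.5758) = 3.25·0.8175 = 2.657 mg/L.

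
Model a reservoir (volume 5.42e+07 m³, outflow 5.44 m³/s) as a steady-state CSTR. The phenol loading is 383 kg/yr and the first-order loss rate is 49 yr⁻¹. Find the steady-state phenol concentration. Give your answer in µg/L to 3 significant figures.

0.135 µg/L

Outflow Q = 5.44 m³/s × 3.156e+07 s/yr = 1.717e+08 m³/yr.
Steady-state CSTR mass balance: W = Q·C + k·V·C, so C = W/(Q + kV).
Q + kV = 1.717e+08 + 49·5.42e+07 = 2.827e+09 m³/yr.
C = 383/2.827e+09 = 1.355e-07 kg/m³ = 0.0001355 mg/L = 0.1355 µg/L.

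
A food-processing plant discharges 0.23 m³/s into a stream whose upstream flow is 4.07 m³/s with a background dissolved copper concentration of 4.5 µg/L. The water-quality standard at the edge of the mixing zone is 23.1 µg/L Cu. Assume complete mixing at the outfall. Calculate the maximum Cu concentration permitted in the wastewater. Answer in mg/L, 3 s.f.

0.352 mg/L

4.5 µg/L = 0.0045 mg/L.
23.1 µg/L = 0.0231 mg/L.
Mass balance: 0.0231·4.3 = 0.23·Cₑ + 4.07·0.0045.
Cₑ = (0.09933 − 0.01832) / 0.23 = 0.3522 mg/L.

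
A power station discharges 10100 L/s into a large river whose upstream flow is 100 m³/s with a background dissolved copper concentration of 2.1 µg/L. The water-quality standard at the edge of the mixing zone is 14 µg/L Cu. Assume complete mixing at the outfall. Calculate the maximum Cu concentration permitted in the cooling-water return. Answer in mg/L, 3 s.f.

0.132 mg/L

10100 L/s = 10.1 m³/s.
2.1 µg/L = 0.0021 mg/L.
14 µg/L = 0.014 mg/L.
Mass balance: 0.014·110.1 = 10.1·Cₑ + 100·0.0021.
Cₑ = (1.541 − 0.21) / 10.1 = 0.1318 mg/L.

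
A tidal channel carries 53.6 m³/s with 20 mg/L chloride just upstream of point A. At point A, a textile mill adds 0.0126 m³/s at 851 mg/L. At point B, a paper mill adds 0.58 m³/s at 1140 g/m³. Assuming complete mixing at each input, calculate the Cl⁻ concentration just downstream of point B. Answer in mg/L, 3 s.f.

32.2 mg/L

After input A: C = (53.6·20 + 0.0126·851) / 53.61 = 20.2 mg/L.
After input B: C = (53.61·20.2 + 0.58·1140) / 54.19 = 32.18 mg/L.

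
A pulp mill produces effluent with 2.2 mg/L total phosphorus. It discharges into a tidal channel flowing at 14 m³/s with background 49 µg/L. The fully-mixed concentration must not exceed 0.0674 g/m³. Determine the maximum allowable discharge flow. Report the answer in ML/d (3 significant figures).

10.4 ML/d

49 µg/L = 0.049 mg/L.
Mass balance at complete mixing: C_std·(Q_w + Q_r) = Q_w·C_e + Q_r·C_b.
Rearranging, Q_w = Q_r·(C_std − C_b)/(C_e − C_std) = 14·(0.0674 − 0.049) / (2.2 − 0.0674) = 0.1208 m³/s.
= 10.44 ML/d.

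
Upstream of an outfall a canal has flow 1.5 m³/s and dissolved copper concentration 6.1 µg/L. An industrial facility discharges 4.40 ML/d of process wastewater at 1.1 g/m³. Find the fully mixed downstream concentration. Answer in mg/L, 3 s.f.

4.40 ML/d = 0.05093 m³/s.
6.1 µg/L = 0.0061 mg/L.
By mass balance at complete mixing, C = (0.05093·1.1 + 1.5·0.0061) / (0.05093 + 1.5) = 0.06517/1.551 = 0.04202 mg/L.

0.0420 mg/L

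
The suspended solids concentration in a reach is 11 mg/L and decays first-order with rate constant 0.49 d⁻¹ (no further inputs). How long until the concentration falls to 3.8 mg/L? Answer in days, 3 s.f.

t = ln(C₀/C)/k = ln(11/3.8)/0.49 = 1.063/0.49 = 2.169 d.

2.17 d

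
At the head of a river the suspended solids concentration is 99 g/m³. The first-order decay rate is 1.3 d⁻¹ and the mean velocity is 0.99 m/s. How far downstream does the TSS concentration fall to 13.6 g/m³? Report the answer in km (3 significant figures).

From C = C₀·e^(−kt), t = ln(C₀/C)/k = ln(99/13.6)/1.3 = 1.985/1.3 = 1.527 d.
Distance = v·t = 0.99 m/s × 1.319e+05 s = 1.306e+05 m = 130.6 km.

131 km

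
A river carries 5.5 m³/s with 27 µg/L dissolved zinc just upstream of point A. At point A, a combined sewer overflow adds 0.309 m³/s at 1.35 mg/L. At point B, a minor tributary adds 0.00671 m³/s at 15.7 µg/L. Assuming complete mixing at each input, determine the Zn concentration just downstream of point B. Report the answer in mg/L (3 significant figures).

0.0973 mg/L

27 µg/L = 0.027 mg/L.
After input A: C = (5.5·0.027 + 0.309·1.35) / 5.809 = 0.09737 mg/L.
15.7 µg/L = 0.0157 mg/L.
After input B: C = (5.809·0.09737 + 0.00671·0.0157) / 5.816 = 0.09728 mg/L.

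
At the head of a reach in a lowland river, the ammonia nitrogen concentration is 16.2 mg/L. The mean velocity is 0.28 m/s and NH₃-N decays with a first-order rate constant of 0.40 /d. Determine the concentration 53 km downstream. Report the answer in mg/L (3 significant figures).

6.74 mg/L

Travel time t = 53 km / 0.28 m/s = 5.3e+04/0.28 = 1.893e+05 s = 2.191 d.
First-order decay: C = 16.2·exp(−0.40·2.191) = 16.2·0.4163 = 6.744 mg/L.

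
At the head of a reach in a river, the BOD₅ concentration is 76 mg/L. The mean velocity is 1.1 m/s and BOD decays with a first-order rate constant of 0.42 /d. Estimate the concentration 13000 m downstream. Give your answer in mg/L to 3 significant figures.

Travel time t = 13000 m / 1.1 m/s = 1.3e+04/1.1 = 1.182e+04 s = 0.1368 d.
First-order decay: C = 76·exp(−0.42·0.1368) = 76·0.9442 = 71.76 mg/L.

71.8 mg/L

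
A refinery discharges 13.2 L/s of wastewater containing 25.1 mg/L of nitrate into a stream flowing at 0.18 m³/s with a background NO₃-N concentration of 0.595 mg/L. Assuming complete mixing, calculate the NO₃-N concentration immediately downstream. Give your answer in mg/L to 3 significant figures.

2.27 mg/L

13.2 L/s = 0.0132 m³/s.
Conservation of mass across the mixing zone: C = (0.0132·25.1 + 0.18·0.595) / (0.0132 + 0.18) = 0.4384/0.1932 = 2.269 mg/L.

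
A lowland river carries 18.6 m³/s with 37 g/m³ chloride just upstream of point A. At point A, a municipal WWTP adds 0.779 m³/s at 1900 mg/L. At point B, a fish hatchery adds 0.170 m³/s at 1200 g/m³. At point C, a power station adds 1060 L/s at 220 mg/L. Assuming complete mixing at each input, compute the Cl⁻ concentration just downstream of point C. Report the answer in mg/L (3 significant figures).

After input A: C = (18.6·37 + 0.779·1900) / 19.38 = 111.9 mg/L.
After input B: C = (19.38·111.9 + 0.17·1200) / 19.55 = 121.4 mg/L.
1060 L/s = 1.06 m³/s.
After input C: C = (19.55·121.4 + 1.06·220) / 20.61 = 126.4 mg/L.

126 mg/L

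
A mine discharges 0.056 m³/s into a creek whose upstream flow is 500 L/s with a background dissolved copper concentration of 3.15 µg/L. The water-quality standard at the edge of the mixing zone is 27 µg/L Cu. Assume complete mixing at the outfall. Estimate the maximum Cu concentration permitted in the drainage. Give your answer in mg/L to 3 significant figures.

0.240 mg/L

500 L/s = 0.5 m³/s.
3.15 µg/L = 0.00315 mg/L.
27 µg/L = 0.027 mg/L.
Mass balance: 0.027·0.556 = 0.056·Cₑ + 0.5·0.00315.
Cₑ = (0.01501 − 0.001575) / 0.056 = 0.2399 mg/L.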